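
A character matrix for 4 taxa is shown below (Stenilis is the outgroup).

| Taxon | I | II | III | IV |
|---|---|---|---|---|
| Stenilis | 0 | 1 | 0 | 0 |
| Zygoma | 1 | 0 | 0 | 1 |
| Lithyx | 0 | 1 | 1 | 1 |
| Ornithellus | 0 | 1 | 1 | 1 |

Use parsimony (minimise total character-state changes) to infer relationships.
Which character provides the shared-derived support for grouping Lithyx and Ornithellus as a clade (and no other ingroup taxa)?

Character polarity is set by the outgroup: the derived state is whichever differs from the outgroup's state, so for II the derived state is '0', and for the remaining characters it is '1'.
I: derived state '1' in Zygoma only — an autapomorphy, so it tells us nothing about relationships among taxa.
II: derived state '0' in Zygoma only — an autapomorphy, so it tells us nothing about relationships among taxa.
Only Lithyx and Ornithellus show the derived state '1' for III, supporting them as a clade.
IV (derived state '1') is shared by all ingroup taxa — unites the whole ingroup.
Most parsimonious ingroup topology: (Zygoma,(Lithyx,Ornithellus)).
The clade {Lithyx, Ornithellus} is supported by III: its derived state '1' occurs in exactly those taxa and in no other taxon (including the outgroup).

III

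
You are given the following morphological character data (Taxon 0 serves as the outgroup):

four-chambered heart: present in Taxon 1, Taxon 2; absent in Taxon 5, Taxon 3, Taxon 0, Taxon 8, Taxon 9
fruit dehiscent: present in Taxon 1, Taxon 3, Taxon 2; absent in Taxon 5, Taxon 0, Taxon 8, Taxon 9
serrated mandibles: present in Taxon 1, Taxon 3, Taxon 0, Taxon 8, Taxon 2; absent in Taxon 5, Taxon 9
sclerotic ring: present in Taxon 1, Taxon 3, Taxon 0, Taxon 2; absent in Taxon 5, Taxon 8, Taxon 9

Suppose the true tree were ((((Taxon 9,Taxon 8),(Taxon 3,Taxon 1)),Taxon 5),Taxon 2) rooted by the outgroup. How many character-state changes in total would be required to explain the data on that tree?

8

Map each character onto ((((Taxon 9,Taxon 8),(Taxon 3,Taxon 1)),Taxon 5),Taxon 2) (rooted by Taxon 0) and count the minimum state changes it requires (Fitch parsimony):
four-chambered heart: 2; fruit dehiscent: 2; serrated mandibles: 2; sclerotic ring: 2.
Total tree length = 8.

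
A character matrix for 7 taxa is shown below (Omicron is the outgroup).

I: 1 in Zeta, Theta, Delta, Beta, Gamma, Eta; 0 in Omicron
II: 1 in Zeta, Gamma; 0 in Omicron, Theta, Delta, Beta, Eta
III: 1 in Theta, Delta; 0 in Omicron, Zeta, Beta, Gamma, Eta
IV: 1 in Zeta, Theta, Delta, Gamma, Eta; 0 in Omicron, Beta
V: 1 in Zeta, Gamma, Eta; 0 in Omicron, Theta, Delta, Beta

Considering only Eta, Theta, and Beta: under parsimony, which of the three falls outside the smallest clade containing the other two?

Beta

The outgroup has state '0' for every character, so '1' is the derived state throughout.
All ingroup taxa share the derived state '1' for I; it defines the ingroup but does not resolve relationships within it.
Only Gamma and Zeta show the derived state '1' for II, supporting them as a clade.
Only Delta and Theta show the derived state '1' for III, supporting them as a clade.
Only Delta, Eta, Gamma, Theta, and Zeta show the derived state '1' for IV, supporting them as a clade.
V: derived state '1' in Eta, Gamma, and Zeta only — synapomorphy for {Eta, Gamma, Zeta}.
Most parsimonious ingroup topology: ((((Zeta,Gamma),Eta),(Theta,Delta)),Beta).
Eta and Theta share a more recent common ancestor with each other than either does with Beta, so Beta is the least closely related of the three.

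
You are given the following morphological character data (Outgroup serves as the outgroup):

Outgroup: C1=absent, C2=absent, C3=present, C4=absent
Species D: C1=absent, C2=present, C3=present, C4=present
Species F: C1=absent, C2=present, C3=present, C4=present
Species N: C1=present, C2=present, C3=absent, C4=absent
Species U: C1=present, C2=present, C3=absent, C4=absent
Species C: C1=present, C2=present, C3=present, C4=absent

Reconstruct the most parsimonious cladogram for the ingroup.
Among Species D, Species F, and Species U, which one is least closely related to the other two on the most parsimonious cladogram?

Character polarity is set by the outgroup: the derived state is whichever differs from the outgroup's state, so for C3 the derived state is 'absent', and for the remaining characters it is 'present'.
Only Species C, Species N, and Species U show the derived state 'present' for C1, supporting them as a clade.
All ingroup taxa share the derived state 'present' for C2; it defines the ingroup but does not resolve relationships within it.
C3 (derived state 'absent') is shared by Species N and Species U — a synapomorphy uniting that clade.
Only Species D and Species F show the derived state 'present' for C4, supporting them as a clade.
Most parsimonious ingroup topology: ((Species D,Species F),((Species N,Species U),Species C)).
Species F and Species D share a more recent common ancestor with each other than either does with Species U, so Species U is the least closely related of the three.

Species U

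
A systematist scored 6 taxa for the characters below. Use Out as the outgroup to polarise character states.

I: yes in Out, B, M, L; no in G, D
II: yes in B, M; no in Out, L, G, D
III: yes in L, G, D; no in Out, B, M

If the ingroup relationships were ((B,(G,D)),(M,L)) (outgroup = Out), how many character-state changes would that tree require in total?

5

Map each character onto ((B,(G,D)),(M,L)) (rooted by Out) and count the minimum state changes it requires (Fitch parsimony):
I: 1; II: 2; III: 2.
Total tree length = 5.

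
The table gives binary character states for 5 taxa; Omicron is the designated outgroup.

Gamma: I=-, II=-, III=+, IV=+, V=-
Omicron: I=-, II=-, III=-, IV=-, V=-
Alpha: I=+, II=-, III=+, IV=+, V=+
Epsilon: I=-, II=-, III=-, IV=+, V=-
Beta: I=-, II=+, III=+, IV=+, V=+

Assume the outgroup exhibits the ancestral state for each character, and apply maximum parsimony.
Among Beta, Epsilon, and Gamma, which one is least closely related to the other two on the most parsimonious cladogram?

The outgroup has state '-' for every character, so '+' is the derived state throughout.
I (derived state '+') is unique to Alpha (autapomorphy; uninformative for grouping).
II (derived state '+') is unique to Beta (autapomorphy; uninformative for grouping).
III (derived state '+') is shared by Alpha, Beta, and Gamma — a synapomorphy uniting that clade.
IV (derived state '+') is shared by all ingroup taxa — unites the whole ingroup.
Only Alpha and Beta show the derived state '+' for V, supporting them as a clade.
Most parsimonious ingroup topology: (Epsilon,(Gamma,(Alpha,Beta))).
Beta and Gamma share a more recent common ancestor with each other than either does with Epsilon, so Epsilon is the least closely related of the three.

Epsilon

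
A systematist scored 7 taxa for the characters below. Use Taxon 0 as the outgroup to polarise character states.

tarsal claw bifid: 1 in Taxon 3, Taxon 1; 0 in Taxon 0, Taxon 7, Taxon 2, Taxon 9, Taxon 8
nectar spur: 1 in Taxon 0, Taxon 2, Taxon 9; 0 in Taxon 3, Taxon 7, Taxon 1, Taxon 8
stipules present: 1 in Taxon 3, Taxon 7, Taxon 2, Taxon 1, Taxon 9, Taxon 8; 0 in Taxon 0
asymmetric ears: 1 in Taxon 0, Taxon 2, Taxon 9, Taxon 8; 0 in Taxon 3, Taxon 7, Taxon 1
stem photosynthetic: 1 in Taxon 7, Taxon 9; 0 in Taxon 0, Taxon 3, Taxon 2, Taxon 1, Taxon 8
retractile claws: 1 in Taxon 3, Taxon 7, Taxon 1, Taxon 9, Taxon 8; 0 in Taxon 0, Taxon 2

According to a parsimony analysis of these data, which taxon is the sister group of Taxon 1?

Taxon 3

Character polarity is set by the outgroup: the derived state is whichever differs from the outgroup's state, so for nectar spur, asymmetric ears the derived state is '0', and for the remaining characters it is '1'.
tarsal claw bifid (derived state '1') is shared by Taxon 1 and Taxon 3 — a synapomorphy uniting that clade.
nectar spur (derived state '0') is shared by Taxon 1, Taxon 3, Taxon 7, and Taxon 8 — a synapomorphy uniting that clade.
All ingroup taxa share the derived state '1' for stipules present; it defines the ingroup but does not resolve relationships within it.
Only Taxon 1, Taxon 3, and Taxon 7 show the derived state '0' for asymmetric ears, supporting them as a clade.
stem photosynthetic groups Taxon 7 and Taxon 9, which is incompatible with the clades supported by the remaining characters; treating it as convergent (homoplasy) costs fewer steps than any alternative tree.
retractile claws (derived state '1') is shared by Taxon 1, Taxon 3, Taxon 7, Taxon 8, and Taxon 9 — a synapomorphy uniting that clade.
Most parsimonious ingroup topology: (((((Taxon 3,Taxon 1),Taxon 7),Taxon 8),Taxon 9),Taxon 2).
Taxon 1 and Taxon 3 form a cherry on this tree, so they are sister taxa.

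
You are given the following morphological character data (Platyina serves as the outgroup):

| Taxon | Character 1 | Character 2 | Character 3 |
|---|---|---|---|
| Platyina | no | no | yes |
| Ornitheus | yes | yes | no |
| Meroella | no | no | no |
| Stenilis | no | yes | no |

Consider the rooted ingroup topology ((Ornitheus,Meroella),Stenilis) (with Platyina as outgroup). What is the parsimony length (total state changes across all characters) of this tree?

4

Map each character onto ((Ornitheus,Meroella),Stenilis) (rooted by Platyina) and count the minimum state changes it requires (Fitch parsimony):
Character 1: 1; Character 2: 2; Character 3: 1.
Total tree length = 4.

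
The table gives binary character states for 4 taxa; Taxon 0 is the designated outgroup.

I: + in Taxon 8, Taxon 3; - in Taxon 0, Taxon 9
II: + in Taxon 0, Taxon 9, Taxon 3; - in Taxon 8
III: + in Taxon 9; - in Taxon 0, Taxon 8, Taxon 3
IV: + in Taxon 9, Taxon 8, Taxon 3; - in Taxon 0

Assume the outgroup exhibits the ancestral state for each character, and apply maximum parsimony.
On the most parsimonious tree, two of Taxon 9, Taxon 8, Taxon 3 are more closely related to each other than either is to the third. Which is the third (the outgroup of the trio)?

Character polarity is set by the outgroup: the derived state is whichever differs from the outgroup's state, so for II the derived state is '-', and for the remaining characters it is '+'.
I: derived state '+' in Taxon 3 and Taxon 8 only — synapomorphy for {Taxon 3, Taxon 8}.
II: derived state '-' in Taxon 8 only — an autapomorphy, so it tells us nothing about relationships among taxa.
III (derived state '+') is unique to Taxon 9 (autapomorphy; uninformative for grouping).
All ingroup taxa share the derived state '+' for IV; it defines the ingroup but does not resolve relationships within it.
Most parsimonious ingroup topology: (Taxon 9,(Taxon 8,Taxon 3)).
Taxon 3 and Taxon 8 share a more recent common ancestor with each other than either does with Taxon 9, so Taxon 9 is the least closely related of the three.

Taxon 9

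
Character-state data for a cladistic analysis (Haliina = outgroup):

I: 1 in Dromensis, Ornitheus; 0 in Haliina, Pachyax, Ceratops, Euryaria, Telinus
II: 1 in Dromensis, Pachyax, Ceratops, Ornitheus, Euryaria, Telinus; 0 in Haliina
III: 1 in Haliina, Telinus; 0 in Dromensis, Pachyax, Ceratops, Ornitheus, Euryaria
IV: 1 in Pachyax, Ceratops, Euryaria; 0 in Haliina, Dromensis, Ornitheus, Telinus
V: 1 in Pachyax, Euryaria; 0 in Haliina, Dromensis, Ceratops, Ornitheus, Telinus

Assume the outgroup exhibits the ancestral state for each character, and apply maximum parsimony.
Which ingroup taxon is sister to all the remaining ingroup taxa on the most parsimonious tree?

Character polarity is set by the outgroup: the derived state is whichever differs from the outgroup's state, so for III the derived state is '0', and for the remaining characters it is '1'.
Only Dromensis and Ornitheus show the derived state '1' for I, supporting them as a clade.
All ingroup taxa share the derived state '1' for II; it defines the ingroup but does not resolve relationships within it.
III: derived state '0' in Ceratops, Dromensis, Euryaria, Ornitheus, and Pachyax only — synapomorphy for {Ceratops, Dromensis, Euryaria, Ornitheus, Pachyax}.
IV: derived state '1' in Ceratops, Euryaria, and Pachyax only — synapomorphy for {Ceratops, Euryaria, Pachyax}.
V (derived state '1') is shared by Euryaria and Pachyax — a synapomorphy uniting that clade.
Most parsimonious ingroup topology: (((Dromensis,Ornitheus),((Pachyax,Euryaria),Ceratops)),Telinus).
Telinus is sister to the clade containing all other ingroup taxa, so it is the earliest-diverging (most basal) ingroup lineage.

Telinus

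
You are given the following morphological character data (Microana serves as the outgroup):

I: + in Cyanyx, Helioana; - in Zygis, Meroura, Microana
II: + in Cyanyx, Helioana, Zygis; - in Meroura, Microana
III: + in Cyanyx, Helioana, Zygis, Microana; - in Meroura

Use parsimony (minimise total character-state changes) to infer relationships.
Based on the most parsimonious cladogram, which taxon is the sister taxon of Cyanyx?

Helioana

Character polarity is set by the outgroup: the derived state is whichever differs from the outgroup's state, so for III the derived state is '-', and for the remaining characters it is '+'.
Only Cyanyx and Helioana show the derived state '+' for I, supporting them as a clade.
II (derived state '+') is shared by Cyanyx, Helioana, and Zygis — a synapomorphy uniting that clade.
III: derived state '-' in Meroura only — an autapomorphy, so it tells us nothing about relationships among taxa.
Most parsimonious ingroup topology: (Meroura,((Helioana,Cyanyx),Zygis)).
Cyanyx and Helioana form a cherry on this tree, so they are sister taxa.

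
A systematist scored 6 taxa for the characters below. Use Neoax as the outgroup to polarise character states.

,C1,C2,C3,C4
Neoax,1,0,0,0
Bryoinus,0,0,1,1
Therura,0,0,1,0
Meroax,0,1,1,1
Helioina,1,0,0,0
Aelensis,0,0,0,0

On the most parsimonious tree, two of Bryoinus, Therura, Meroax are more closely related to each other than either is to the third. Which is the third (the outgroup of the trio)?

Therura

Character polarity is set by the outgroup: the derived state is whichever differs from the outgroup's state, so for C1 the derived state is '0', and for the remaining characters it is '1'.
Only Aelensis, Bryoinus, Meroax, and Therura show the derived state '0' for C1, supporting them as a clade.
C2: derived state '1' in Meroax only — an autapomorphy, so it tells us nothing about relationships among taxa.
Only Bryoinus, Meroax, and Therura show the derived state '1' for C3, supporting them as a clade.
Only Bryoinus and Meroax show the derived state '1' for C4, supporting them as a clade.
Most parsimonious ingroup topology: ((((Bryoinus,Meroax),Therura),Aelensis),Helioina).
Meroax and Bryoinus share a more recent common ancestor with each other than either does with Therura, so Therura is the least closely related of the three.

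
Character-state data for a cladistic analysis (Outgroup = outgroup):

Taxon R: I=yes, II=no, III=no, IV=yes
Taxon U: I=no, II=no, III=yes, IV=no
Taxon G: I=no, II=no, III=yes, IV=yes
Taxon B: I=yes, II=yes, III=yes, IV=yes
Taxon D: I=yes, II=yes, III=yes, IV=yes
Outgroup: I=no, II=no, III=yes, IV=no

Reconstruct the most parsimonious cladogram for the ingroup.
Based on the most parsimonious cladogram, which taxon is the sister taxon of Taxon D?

Character polarity is set by the outgroup: the derived state is whichever differs from the outgroup's state, so for III the derived state is 'no', and for the remaining characters it is 'yes'.
I (derived state 'yes') is shared by Taxon B, Taxon D, and Taxon R — a synapomorphy uniting that clade.
II: derived state 'yes' in Taxon B and Taxon D only — synapomorphy for {Taxon B, Taxon D}.
III: derived state 'no' in Taxon R only — an autapomorphy, so it tells us nothing about relationships among taxa.
Only Taxon B, Taxon D, Taxon G, and Taxon R show the derived state 'yes' for IV, supporting them as a clade.
Most parsimonious ingroup topology: ((Taxon G,(Taxon R,(Taxon D,Taxon B))),Taxon U).
Taxon D and Taxon B form a cherry on this tree, so they are sister taxa.

Taxon B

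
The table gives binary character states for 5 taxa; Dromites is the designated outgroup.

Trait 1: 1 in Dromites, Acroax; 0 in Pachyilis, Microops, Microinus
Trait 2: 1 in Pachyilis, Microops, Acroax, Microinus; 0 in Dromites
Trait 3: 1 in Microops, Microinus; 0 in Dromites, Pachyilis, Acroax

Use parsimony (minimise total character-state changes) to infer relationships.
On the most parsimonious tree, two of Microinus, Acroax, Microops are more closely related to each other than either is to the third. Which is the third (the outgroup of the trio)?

Acroax

Character polarity is set by the outgroup: the derived state is whichever differs from the outgroup's state, so for Trait 1 the derived state is '0', and for the remaining characters it is '1'.
Trait 1: derived state '0' in Microinus, Microops, and Pachyilis only — synapomorphy for {Microinus, Microops, Pachyilis}.
All ingroup taxa share the derived state '1' for Trait 2; it defines the ingroup but does not resolve relationships within it.
Trait 3 (derived state '1') is shared by Microinus and Microops — a synapomorphy uniting that clade.
Most parsimonious ingroup topology: (((Microops,Microinus),Pachyilis),Acroax).
Microops and Microinus share a more recent common ancestor with each other than either does with Acroax, so Acroax is the least closely related of the three.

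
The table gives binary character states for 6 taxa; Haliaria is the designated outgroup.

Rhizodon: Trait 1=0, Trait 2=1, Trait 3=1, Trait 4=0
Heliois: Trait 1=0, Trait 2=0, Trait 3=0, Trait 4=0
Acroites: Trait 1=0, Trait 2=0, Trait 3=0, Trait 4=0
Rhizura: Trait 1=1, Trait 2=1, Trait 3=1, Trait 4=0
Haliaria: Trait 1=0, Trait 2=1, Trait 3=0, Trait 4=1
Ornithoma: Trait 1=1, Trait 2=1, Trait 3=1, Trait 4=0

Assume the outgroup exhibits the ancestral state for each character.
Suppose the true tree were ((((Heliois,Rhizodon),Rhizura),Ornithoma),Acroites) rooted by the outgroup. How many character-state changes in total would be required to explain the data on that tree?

Map each character onto ((((Heliois,Rhizodon),Rhizura),Ornithoma),Acroites) (rooted by Haliaria) and count the minimum state changes it requires (Fitch parsimony):
Trait 1: 2; Trait 2: 2; Trait 3: 2; Trait 4: 1.
Total tree length = 7.

7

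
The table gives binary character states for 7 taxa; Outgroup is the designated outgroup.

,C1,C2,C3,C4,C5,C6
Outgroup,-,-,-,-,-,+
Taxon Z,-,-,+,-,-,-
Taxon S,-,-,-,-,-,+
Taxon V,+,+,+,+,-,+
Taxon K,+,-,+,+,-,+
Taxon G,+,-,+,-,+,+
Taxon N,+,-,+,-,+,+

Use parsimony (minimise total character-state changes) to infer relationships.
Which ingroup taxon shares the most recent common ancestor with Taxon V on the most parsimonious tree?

Taxon K

Character polarity is set by the outgroup: the derived state is whichever differs from the outgroup's state, so for C6 the derived state is '-', and for the remaining characters it is '+'.
C1 (derived state '+') is shared by Taxon G, Taxon K, Taxon N, and Taxon V — a synapomorphy uniting that clade.
C2 (derived state '+') is unique to Taxon V (autapomorphy; uninformative for grouping).
Only Taxon G, Taxon K, Taxon N, Taxon V, and Taxon Z show the derived state '+' for C3, supporting them as a clade.
Only Taxon K and Taxon V show the derived state '+' for C4, supporting them as a clade.
Only Taxon G and Taxon N show the derived state '+' for C5, supporting them as a clade.
C6 (derived state '-') is unique to Taxon Z (autapomorphy; uninformative for grouping).
Most parsimonious ingroup topology: ((Taxon Z,((Taxon V,Taxon K),(Taxon G,Taxon N))),Taxon S).
Taxon V and Taxon K form a cherry on this tree, so they are sister taxa.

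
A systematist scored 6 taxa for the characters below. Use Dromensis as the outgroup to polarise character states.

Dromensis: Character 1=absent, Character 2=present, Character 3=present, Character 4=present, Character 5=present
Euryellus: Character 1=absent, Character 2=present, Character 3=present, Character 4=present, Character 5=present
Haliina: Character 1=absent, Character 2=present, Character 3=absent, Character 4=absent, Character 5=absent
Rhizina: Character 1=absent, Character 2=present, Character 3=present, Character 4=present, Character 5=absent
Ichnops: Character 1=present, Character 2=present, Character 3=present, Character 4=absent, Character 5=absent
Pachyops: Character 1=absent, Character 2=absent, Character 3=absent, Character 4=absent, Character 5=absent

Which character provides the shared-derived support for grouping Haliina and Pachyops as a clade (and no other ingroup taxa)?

Character 3

Character polarity is set by the outgroup: the derived state is whichever differs from the outgroup's state, so for Character 2, Character 3, Character 4, Character 5 the derived state is 'absent', and for the remaining characters it is 'present'.
Character 1: derived state 'present' in Ichnops only — an autapomorphy, so it tells us nothing about relationships among taxa.
Character 2: derived state 'absent' in Pachyops only — an autapomorphy, so it tells us nothing about relationships among taxa.
Character 3 (derived state 'absent') is shared by Haliina and Pachyops — a synapomorphy uniting that clade.
Character 4: derived state 'absent' in Haliina, Ichnops, and Pachyops only — synapomorphy for {Haliina, Ichnops, Pachyops}.
Character 5 (derived state 'absent') is shared by Haliina, Ichnops, Pachyops, and Rhizina — a synapomorphy uniting that clade.
Most parsimonious ingroup topology: (Euryellus,(((Haliina,Pachyops),Ichnops),Rhizina)).
The clade {Haliina, Pachyops} is supported by Character 3: its derived state 'absent' occurs in exactly those taxa and in no other taxon (including the outgroup).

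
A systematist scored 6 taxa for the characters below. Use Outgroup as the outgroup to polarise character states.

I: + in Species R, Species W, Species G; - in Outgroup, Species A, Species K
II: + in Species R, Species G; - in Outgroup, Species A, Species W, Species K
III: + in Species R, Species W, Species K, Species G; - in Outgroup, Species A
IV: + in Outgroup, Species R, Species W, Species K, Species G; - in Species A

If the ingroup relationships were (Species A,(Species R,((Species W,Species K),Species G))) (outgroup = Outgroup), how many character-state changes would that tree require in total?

Map each character onto (Species A,(Species R,((Species W,Species K),Species G))) (rooted by Outgroup) and count the minimum state changes it requires (Fitch parsimony):
I: 2; II: 2; III: 1; IV: 1.
Total tree length = 6.

6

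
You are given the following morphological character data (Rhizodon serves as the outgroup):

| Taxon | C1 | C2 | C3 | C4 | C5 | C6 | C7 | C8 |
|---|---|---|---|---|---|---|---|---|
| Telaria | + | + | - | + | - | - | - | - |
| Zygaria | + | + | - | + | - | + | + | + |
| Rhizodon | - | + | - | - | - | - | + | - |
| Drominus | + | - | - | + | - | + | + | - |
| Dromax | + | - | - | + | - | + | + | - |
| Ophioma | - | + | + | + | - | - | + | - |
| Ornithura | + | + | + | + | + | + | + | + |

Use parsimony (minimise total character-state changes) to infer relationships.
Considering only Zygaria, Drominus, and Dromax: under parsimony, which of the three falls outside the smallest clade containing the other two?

Zygaria

Character polarity is set by the outgroup: the derived state is whichever differs from the outgroup's state, so for C2, C7 the derived state is '-', and for the remaining characters it is '+'.
C1: derived state '+' in Dromax, Drominus, Ornithura, Telaria, and Zygaria only — synapomorphy for {Dromax, Drominus, Ornithura, Telaria, Zygaria}.
C2: derived state '-' in Dromax and Drominus only — synapomorphy for {Dromax, Drominus}.
C3 groups Ophioma and Ornithura, which is incompatible with the clades supported by the remaining characters; treating it as convergent (homoplasy) costs fewer steps than any alternative tree.
All ingroup taxa share the derived state '+' for C4; it defines the ingroup but does not resolve relationships within it.
C5 (derived state '+') is unique to Ornithura (autapomorphy; uninformative for grouping).
Only Dromax, Drominus, Ornithura, and Zygaria show the derived state '+' for C6, supporting them as a clade.
C7: derived state '-' in Telaria only — an autapomorphy, so it tells us nothing about relationships among taxa.
C8: derived state '+' in Ornithura and Zygaria only — synapomorphy for {Ornithura, Zygaria}.
Most parsimonious ingroup topology: ((((Drominus,Dromax),(Zygaria,Ornithura)),Telaria),Ophioma).
Dromax and Drominus share a more recent common ancestor with each other than either does with Zygaria, so Zygaria is the least closely related of the three.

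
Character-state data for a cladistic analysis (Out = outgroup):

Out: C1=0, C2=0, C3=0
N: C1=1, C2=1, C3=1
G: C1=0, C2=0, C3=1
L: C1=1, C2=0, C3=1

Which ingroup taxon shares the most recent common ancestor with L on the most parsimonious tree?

The outgroup has state '0' for every character, so '1' is the derived state throughout.
Only L and N show the derived state '1' for C1, supporting them as a clade.
C2: derived state '1' in N only — an autapomorphy, so it tells us nothing about relationships among taxa.
C3 (derived state '1') is shared by all ingroup taxa — unites the whole ingroup.
Most parsimonious ingroup topology: ((N,L),G).
L and N form a cherry on this tree, so they are sister taxa.

N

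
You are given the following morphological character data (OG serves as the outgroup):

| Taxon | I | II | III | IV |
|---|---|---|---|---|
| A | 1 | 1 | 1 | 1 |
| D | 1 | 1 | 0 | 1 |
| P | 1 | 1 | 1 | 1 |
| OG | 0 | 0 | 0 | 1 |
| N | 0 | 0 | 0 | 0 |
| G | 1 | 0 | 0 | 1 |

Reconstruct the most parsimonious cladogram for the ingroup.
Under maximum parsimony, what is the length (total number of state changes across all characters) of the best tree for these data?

Character polarity is set by the outgroup: the derived state is whichever differs from the outgroup's state, so for IV the derived state is '0', and for the remaining characters it is '1'.
Only A, D, G, and P show the derived state '1' for I, supporting them as a clade.
II: derived state '1' in A, D, and P only — synapomorphy for {A, D, P}.
III: derived state '1' in A and P only — synapomorphy for {A, P}.
IV: derived state '0' in N only — an autapomorphy, so it tells us nothing about relationships among taxa.
Most parsimonious ingroup topology: ((G,((P,A),D)),N).
Changes per character on this tree: I: 1; II: 1; III: 1; IV: 1.
Total = 4.

4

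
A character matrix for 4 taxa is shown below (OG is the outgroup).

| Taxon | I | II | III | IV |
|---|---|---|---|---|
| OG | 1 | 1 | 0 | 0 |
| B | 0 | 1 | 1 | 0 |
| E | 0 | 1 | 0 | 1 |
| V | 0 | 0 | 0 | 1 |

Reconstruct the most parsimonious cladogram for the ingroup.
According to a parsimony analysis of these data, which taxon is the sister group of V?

E

Character polarity is set by the outgroup: the derived state is whichever differs from the outgroup's state, so for I, II the derived state is '0', and for the remaining characters it is '1'.
I (derived state '0') is shared by all ingroup taxa — unites the whole ingroup.
II: derived state '0' in V only — an autapomorphy, so it tells us nothing about relationships among taxa.
III: derived state '1' in B only — an autapomorphy, so it tells us nothing about relationships among taxa.
Only E and V show the derived state '1' for IV, supporting them as a clade.
Most parsimonious ingroup topology: (B,(E,V)).
V and E form a cherry on this tree, so they are sister taxa.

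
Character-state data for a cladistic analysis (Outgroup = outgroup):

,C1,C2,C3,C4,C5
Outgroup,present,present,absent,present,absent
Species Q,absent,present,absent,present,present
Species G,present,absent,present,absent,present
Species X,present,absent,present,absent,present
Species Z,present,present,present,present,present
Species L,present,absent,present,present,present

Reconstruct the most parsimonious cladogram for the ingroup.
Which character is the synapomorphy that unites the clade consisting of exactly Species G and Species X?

C4

Character polarity is set by the outgroup: the derived state is whichever differs from the outgroup's state, so for C1, C2, C4 the derived state is 'absent', and for the remaining characters it is 'present'.
C1 (derived state 'absent') is unique to Species Q (autapomorphy; uninformative for grouping).
Only Species G, Species L, and Species X show the derived state 'absent' for C2, supporting them as a clade.
Only Species G, Species L, Species X, and Species Z show the derived state 'present' for C3, supporting them as a clade.
C4: derived state 'absent' in Species G and Species X only — synapomorphy for {Species G, Species X}.
C5 (derived state 'present') is shared by all ingroup taxa — unites the whole ingroup.
Most parsimonious ingroup topology: (Species Q,(((Species G,Species X),Species L),Species Z)).
The clade {Species G, Species X} is supported by C4: its derived state 'absent' occurs in exactly those taxa and in no other taxon (including the outgroup).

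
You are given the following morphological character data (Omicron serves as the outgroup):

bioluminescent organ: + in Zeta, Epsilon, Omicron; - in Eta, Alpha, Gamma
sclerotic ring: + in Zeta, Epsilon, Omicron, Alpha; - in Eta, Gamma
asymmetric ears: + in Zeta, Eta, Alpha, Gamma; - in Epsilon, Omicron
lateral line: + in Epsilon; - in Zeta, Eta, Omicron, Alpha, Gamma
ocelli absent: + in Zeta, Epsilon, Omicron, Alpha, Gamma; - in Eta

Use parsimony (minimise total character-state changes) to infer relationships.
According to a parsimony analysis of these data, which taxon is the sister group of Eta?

Gamma

Character polarity is set by the outgroup: the derived state is whichever differs from the outgroup's state, so for bioluminescent organ, sclerotic ring, ocelli absent the derived state is '-', and for the remaining characters it is '+'.
bioluminescent organ (derived state '-') is shared by Alpha, Eta, and Gamma — a synapomorphy uniting that clade.
sclerotic ring (derived state '-') is shared by Eta and Gamma — a synapomorphy uniting that clade.
Only Alpha, Eta, Gamma, and Zeta show the derived state '+' for asymmetric ears, supporting them as a clade.
lateral line (derived state '+') is unique to Epsilon (autapomorphy; uninformative for grouping).
ocelli absent: derived state '-' in Eta only — an autapomorphy, so it tells us nothing about relationships among taxa.
Most parsimonious ingroup topology: ((((Gamma,Eta),Alpha),Zeta),Epsilon).
Eta and Gamma form a cherry on this tree, so they are sister taxa.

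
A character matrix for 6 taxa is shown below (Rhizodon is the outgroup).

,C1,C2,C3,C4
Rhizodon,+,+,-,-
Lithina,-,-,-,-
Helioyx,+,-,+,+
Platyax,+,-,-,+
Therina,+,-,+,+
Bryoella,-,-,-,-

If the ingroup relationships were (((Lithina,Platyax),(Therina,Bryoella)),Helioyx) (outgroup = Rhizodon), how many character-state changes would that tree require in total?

8

Map each character onto (((Lithina,Platyax),(Therina,Bryoella)),Helioyx) (rooted by Rhizodon) and count the minimum state changes it requires (Fitch parsimony):
C1: 2; C2: 1; C3: 2; C4: 3.
Total tree length = 8.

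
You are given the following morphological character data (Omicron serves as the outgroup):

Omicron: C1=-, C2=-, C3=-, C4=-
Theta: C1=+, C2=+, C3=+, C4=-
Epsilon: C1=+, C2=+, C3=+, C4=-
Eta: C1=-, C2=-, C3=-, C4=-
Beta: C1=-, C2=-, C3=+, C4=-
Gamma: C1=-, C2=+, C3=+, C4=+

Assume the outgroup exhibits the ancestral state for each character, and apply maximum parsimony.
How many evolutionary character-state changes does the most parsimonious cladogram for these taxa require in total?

The outgroup has state '-' for every character, so '+' is the derived state throughout.
Only Epsilon and Theta show the derived state '+' for C1, supporting them as a clade.
Only Epsilon, Gamma, and Theta show the derived state '+' for C2, supporting them as a clade.
C3 (derived state '+') is shared by Beta, Epsilon, Gamma, and Theta — a synapomorphy uniting that clade.
C4 (derived state '+') is unique to Gamma (autapomorphy; uninformative for grouping).
Most parsimonious ingroup topology: ((((Theta,Epsilon),Gamma),Beta),Eta).
Changes per character on this tree: C1: 1; C2: 1; C3: 1; C4: 1.
Total = 4.

4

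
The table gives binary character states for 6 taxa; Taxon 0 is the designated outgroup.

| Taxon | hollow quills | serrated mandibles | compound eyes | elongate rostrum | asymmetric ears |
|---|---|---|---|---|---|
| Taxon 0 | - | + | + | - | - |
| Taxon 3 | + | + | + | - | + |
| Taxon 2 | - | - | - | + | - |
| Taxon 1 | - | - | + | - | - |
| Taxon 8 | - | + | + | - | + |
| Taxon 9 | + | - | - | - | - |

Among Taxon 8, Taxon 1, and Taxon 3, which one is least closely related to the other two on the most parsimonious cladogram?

Character polarity is set by the outgroup: the derived state is whichever differs from the outgroup's state, so for serrated mandibles, compound eyes the derived state is '-', and for the remaining characters it is '+'.
hollow quills (state '+') occurs in Taxon 3 and Taxon 9 but conflicts with the nesting implied by the other characters — most parsimoniously interpreted as homoplasy.
serrated mandibles (derived state '-') is shared by Taxon 1, Taxon 2, and Taxon 9 — a synapomorphy uniting that clade.
compound eyes (derived state '-') is shared by Taxon 2 and Taxon 9 — a synapomorphy uniting that clade.
elongate rostrum (derived state '+') is unique to Taxon 2 (autapomorphy; uninformative for grouping).
asymmetric ears: derived state '+' in Taxon 3 and Taxon 8 only — synapomorphy for {Taxon 3, Taxon 8}.
Most parsimonious ingroup topology: ((Taxon 3,Taxon 8),((Taxon 2,Taxon 9),Taxon 1)).
Taxon 3 and Taxon 8 share a more recent common ancestor with each other than either does with Taxon 1, so Taxon 1 is the least closely related of the three.

Taxon 1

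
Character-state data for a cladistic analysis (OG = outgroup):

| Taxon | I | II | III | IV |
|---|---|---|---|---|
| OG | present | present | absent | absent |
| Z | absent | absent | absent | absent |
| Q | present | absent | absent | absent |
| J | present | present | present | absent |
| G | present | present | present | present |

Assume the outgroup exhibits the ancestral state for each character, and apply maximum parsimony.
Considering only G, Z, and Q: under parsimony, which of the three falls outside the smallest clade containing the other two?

G

Character polarity is set by the outgroup: the derived state is whichever differs from the outgroup's state, so for I, II the derived state is 'absent', and for the remaining characters it is 'present'.
I (derived state 'absent') is unique to Z (autapomorphy; uninformative for grouping).
II (derived state 'absent') is shared by Q and Z — a synapomorphy uniting that clade.
III (derived state 'present') is shared by G and J — a synapomorphy uniting that clade.
IV: derived state 'present' in G only — an autapomorphy, so it tells us nothing about relationships among taxa.
Most parsimonious ingroup topology: ((Z,Q),(J,G)).
Q and Z share a more recent common ancestor with each other than either does with G, so G is the least closely related of the three.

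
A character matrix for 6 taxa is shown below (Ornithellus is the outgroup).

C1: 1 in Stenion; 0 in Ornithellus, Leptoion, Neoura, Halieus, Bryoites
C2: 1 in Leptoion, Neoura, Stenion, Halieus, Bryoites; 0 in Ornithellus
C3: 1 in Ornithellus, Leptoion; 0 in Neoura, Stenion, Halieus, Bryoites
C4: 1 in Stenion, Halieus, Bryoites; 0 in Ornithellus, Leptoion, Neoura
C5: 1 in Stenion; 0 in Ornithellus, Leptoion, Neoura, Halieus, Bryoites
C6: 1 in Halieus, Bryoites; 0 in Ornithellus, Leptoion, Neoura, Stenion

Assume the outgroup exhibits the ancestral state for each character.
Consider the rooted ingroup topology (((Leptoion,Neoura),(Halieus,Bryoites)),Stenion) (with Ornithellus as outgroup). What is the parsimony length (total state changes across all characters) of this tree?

8

Map each character onto (((Leptoion,Neoura),(Halieus,Bryoites)),Stenion) (rooted by Ornithellus) and count the minimum state changes it requires (Fitch parsimony):
C1: 1; C2: 1; C3: 2; C4: 2; C5: 1; C6: 1.
Total tree length = 8.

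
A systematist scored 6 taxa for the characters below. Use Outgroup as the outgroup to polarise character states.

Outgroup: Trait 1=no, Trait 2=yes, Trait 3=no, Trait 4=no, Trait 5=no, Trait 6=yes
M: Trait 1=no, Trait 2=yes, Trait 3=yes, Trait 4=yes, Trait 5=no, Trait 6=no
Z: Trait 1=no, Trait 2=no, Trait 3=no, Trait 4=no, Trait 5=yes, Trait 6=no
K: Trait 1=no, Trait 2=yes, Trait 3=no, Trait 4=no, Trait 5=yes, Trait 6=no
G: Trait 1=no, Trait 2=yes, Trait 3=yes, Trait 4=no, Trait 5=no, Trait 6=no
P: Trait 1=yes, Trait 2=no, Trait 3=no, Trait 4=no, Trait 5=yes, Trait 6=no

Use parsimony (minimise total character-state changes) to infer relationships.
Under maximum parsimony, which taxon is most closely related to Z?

Character polarity is set by the outgroup: the derived state is whichever differs from the outgroup's state, so for Trait 2, Trait 6 the derived state is 'no', and for the remaining characters it is 'yes'.
Trait 1: derived state 'yes' in P only — an autapomorphy, so it tells us nothing about relationships among taxa.
Only P and Z show the derived state 'no' for Trait 2, supporting them as a clade.
Only G and M show the derived state 'yes' for Trait 3, supporting them as a clade.
Trait 4: derived state 'yes' in M only — an autapomorphy, so it tells us nothing about relationships among taxa.
Only K, P, and Z show the derived state 'yes' for Trait 5, supporting them as a clade.
Trait 6 (derived state 'no') is shared by all ingroup taxa — unites the whole ingroup.
Most parsimonious ingroup topology: ((M,G),((Z,P),K)).
Z and P form a cherry on this tree, so they are sister taxa.

P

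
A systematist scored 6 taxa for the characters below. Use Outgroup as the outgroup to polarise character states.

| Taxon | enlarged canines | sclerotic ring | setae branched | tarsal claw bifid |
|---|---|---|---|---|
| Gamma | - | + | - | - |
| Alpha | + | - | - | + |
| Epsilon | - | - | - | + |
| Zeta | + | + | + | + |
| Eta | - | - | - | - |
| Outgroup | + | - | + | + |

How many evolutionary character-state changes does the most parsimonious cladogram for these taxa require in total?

5

Character polarity is set by the outgroup: the derived state is whichever differs from the outgroup's state, so for enlarged canines, setae branched, tarsal claw bifid the derived state is '-', and for the remaining characters it is '+'.
enlarged canines (derived state '-') is shared by Epsilon, Eta, and Gamma — a synapomorphy uniting that clade.
sclerotic ring groups Gamma and Zeta, which is incompatible with the clades supported by the remaining characters; treating it as convergent (homoplasy) costs fewer steps than any alternative tree.
setae branched: derived state '-' in Alpha, Epsilon, Eta, and Gamma only — synapomorphy for {Alpha, Epsilon, Eta, Gamma}.
tarsal claw bifid: derived state '-' in Eta and Gamma only — synapomorphy for {Eta, Gamma}.
Most parsimonious ingroup topology: ((((Eta,Gamma),Epsilon),Alpha),Zeta).
Changes per character on this tree: enlarged canines: 1; sclerotic ring: 2; setae branched: 1; tarsal claw bifid: 1.
Total = 5.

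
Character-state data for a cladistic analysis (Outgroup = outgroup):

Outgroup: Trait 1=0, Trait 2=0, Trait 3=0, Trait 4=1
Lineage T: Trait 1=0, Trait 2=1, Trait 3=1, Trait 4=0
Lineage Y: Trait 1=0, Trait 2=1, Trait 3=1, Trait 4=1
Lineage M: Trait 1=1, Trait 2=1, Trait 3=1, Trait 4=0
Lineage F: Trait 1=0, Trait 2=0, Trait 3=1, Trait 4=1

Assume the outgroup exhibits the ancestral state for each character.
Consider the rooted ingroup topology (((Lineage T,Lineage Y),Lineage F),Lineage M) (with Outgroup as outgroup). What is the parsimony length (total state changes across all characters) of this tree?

Map each character onto (((Lineage T,Lineage Y),Lineage F),Lineage M) (rooted by Outgroup) and count the minimum state changes it requires (Fitch parsimony):
Trait 1: 1; Trait 2: 2; Trait 3: 1; Trait 4: 2.
Total tree length = 6.

6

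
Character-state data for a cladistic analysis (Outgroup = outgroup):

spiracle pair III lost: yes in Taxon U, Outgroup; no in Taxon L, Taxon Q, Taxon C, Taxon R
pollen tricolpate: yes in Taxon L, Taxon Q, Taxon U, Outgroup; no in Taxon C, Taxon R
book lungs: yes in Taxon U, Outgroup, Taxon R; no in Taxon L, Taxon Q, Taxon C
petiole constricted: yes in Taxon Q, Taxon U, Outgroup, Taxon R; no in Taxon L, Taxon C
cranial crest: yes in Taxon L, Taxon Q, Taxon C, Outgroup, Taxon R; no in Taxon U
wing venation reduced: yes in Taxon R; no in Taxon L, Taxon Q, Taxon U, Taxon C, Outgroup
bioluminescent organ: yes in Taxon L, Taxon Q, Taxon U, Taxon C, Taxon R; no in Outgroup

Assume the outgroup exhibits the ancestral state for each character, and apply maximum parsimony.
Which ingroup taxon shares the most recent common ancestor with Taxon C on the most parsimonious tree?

Character polarity is set by the outgroup: the derived state is whichever differs from the outgroup's state, so for spiracle pair III lost, pollen tricolpate, book lungs, petiole constricted, cranial crest the derived state is 'no', and for the remaining characters it is 'yes'.
Only Taxon C, Taxon L, Taxon Q, and Taxon R show the derived state 'no' for spiracle pair III lost, supporting them as a clade.
pollen tricolpate groups Taxon C and Taxon R, which is incompatible with the clades supported by the remaining characters; treating it as convergent (homoplasy) costs fewer steps than any alternative tree.
book lungs: derived state 'no' in Taxon C, Taxon L, and Taxon Q only — synapomorphy for {Taxon C, Taxon L, Taxon Q}.
petiole constricted (derived state 'no') is shared by Taxon C and Taxon L — a synapomorphy uniting that clade.
cranial crest: derived state 'no' in Taxon U only — an autapomorphy, so it tells us nothing about relationships among taxa.
wing venation reduced: derived state 'yes' in Taxon R only — an autapomorphy, so it tells us nothing about relationships among taxa.
bioluminescent organ (derived state 'yes') is shared by all ingroup taxa — unites the whole ingroup.
Most parsimonious ingroup topology: ((((Taxon C,Taxon L),Taxon Q),Taxon R),Taxon U).
Taxon C and Taxon L form a cherry on this tree, so they are sister taxa.

Taxon L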